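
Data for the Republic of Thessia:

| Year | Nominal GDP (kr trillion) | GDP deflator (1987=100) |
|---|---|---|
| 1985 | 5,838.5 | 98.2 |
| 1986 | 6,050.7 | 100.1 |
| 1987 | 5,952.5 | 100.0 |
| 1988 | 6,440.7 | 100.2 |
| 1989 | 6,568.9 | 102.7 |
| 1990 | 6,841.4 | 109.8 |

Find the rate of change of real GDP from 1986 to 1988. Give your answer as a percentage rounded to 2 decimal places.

Real GDP 1986 = 6050.7/1.001 = 6044.66.
Real GDP 1988 = 6440.7/1.002 = 6427.84.
Change = 6427.84/6044.66 − 1 = 0.0634.

6.34%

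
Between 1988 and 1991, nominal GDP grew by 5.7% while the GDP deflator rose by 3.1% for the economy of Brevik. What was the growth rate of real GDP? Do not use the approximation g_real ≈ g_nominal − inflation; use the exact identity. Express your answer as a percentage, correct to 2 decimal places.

2.52%

(1 + g_nom) = (1 + g_real)(1 + π), so g_real = 1.0570 / 1.0310 − 1 = 0.02522.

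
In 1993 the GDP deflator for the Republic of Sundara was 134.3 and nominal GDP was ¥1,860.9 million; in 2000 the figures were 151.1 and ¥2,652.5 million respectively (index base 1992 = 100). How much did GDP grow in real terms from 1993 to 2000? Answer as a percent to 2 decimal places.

Real GDP 1993 = 1860.9 / 1.343 = 1385.63.
Real GDP 2000 = 2652.5 / 1.511 = 1755.46.
Real growth = 1755.46 / 1385.63 − 1 = 0.2669.

26.69%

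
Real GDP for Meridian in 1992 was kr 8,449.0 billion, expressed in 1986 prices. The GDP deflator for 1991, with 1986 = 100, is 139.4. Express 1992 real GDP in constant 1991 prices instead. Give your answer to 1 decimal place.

Real GDP in 1991 prices = Real GDP in 1986 prices × (P_1991/P_1986) = 8449.0 × 1.394 = 11777.91.

kr 11,777.9 billion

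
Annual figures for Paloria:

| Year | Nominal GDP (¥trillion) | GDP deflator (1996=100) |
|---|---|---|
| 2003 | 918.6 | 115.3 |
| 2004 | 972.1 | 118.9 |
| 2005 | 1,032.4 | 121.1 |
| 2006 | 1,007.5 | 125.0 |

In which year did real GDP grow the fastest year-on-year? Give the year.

2005

2004: real = 972.1/1.189 = 817.58; growth vs 2003 (796.70) = 2.62%.
2005: real = 1032.4/1.211 = 852.52; growth vs 2004 (817.58) = 4.27%.
2006: real = 1007.5/1.250 = 806.00; growth vs 2005 (852.52) = -5.46%.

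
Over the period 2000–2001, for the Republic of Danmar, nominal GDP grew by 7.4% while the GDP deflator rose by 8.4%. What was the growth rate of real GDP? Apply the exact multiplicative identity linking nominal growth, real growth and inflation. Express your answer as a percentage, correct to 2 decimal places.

(1 + g_nom) = (1 + g_real)(1 + π), so g_real = 1.0740 / 1.0840 − 1 = -0.00923.

-0.92%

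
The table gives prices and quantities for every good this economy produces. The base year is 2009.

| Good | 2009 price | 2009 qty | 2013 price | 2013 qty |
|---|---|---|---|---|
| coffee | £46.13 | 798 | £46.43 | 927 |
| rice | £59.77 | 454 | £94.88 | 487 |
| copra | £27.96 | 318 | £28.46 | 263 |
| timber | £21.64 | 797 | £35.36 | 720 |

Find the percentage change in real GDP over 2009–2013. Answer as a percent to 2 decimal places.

Real GDP 2009 = Nominal GDP 2009 = 46.13·798 + 59.77·454 + 27.96·318 + 21.64·797 = 90085.68.
Real GDP 2013 (at 2009 prices) = 46.13·927 + 59.77·487 + 27.96·263 + 21.64·720 = 94804.78.
Real growth = 94804.78/90085.68 − 1 = 0.0524.

5.24%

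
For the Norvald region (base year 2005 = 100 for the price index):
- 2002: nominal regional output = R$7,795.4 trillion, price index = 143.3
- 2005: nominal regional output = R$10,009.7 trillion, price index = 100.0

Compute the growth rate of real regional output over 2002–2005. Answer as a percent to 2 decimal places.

Real regional output 2002 = 7795.4 / 1.433 = 5439.92.
Real regional output 2005 = 10009.7 / 1.000 = 10009.70.
Real growth = 10009.70 / 5439.92 − 1 = 0.8400.

84.00%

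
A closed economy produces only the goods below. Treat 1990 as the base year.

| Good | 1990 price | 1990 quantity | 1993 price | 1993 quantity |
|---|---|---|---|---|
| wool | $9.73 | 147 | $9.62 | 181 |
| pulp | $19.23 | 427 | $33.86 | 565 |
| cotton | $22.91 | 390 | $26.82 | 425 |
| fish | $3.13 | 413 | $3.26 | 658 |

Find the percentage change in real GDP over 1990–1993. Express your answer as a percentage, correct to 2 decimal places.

22.92%

Real GDP 1990 = Nominal GDP 1990 = 9.73·147 + 19.23·427 + 22.91·390 + 3.13·413 = 19869.11.
Real GDP 1993 (at 1990 prices) = 9.73·181 + 19.23·565 + 22.91·425 + 3.13·658 = 24422.37.
Real growth = 24422.37/19869.11 − 1 = 0.2292.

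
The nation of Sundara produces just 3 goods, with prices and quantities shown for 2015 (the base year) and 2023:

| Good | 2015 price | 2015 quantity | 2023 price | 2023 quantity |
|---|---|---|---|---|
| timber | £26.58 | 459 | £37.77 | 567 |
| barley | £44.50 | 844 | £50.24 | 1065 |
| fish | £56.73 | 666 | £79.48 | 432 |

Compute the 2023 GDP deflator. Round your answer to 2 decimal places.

125.62

Nominal GDP 2023 = 37.77·567 + 50.24·1065 + 79.48·432 = 109256.55.
Real GDP 2023 (at 2015 prices) = 26.58·567 + 44.50·1065 + 56.73·432 = 86970.72.
Deflator = Nominal/Real × 100 = 109256.55/86970.72 × 100 = 125.625.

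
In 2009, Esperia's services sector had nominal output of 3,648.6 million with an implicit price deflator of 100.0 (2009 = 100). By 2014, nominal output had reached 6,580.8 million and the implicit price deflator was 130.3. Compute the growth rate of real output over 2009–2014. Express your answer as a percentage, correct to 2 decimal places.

38.42%

Deflate each year: 2009 → 3648.6/1.000 = 3648.60; 2014 → 6580.8/1.303 = 5050.50.
So real output changed by 5050.50/3648.60 − 1 = 0.3842, i.e. 38.42%.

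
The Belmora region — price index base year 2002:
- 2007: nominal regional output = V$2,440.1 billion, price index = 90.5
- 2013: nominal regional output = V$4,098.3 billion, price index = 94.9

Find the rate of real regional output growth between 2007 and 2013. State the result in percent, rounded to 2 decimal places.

Real regional output 2007 = 2440.1 / 0.905 = 2696.24.
Real regional output 2013 = 4098.3 / 0.949 = 4318.55.
Real growth = 4318.55 / 2696.24 − 1 = 0.6017.

60.17%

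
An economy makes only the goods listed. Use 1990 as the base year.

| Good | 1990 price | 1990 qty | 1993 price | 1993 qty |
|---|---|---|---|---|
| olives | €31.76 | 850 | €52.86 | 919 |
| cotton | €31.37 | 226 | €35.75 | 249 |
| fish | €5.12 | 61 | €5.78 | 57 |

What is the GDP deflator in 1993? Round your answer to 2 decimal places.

155.03

Nominal GDP 1993 = 52.86·919 + 35.75·249 + 5.78·57 = 57809.55.
Real GDP 1993 (at 1990 prices) = 31.76·919 + 31.37·249 + 5.12·57 = 37290.41.
Deflator = Nominal/Real × 100 = 57809.55/37290.41 × 100 = 155.025.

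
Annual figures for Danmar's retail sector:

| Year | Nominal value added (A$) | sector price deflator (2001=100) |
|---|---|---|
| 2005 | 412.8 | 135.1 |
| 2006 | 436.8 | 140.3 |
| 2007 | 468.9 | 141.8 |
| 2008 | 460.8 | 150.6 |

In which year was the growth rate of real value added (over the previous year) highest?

2006: real = 436.8/1.403 = 311.33; growth vs 2005 (305.55) = 1.89%.
2007: real = 468.9/1.418 = 330.68; growth vs 2006 (311.33) = 6.22%.
2008: real = 460.8/1.506 = 305.98; growth vs 2007 (330.68) = -7.47%.

2007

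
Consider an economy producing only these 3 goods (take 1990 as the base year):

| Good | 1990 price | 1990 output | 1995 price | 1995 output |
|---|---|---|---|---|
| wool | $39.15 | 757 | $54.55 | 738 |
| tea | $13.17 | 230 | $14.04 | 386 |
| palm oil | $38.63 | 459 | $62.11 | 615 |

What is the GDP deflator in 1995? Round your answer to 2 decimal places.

Nominal GDP 1995 = 54.55·738 + 14.04·386 + 62.11·615 = 83874.99.
Real GDP 1995 (at 1990 prices) = 39.15·738 + 13.17·386 + 38.63·615 = 57733.77.
Deflator = Nominal/Real × 100 = 83874.99/57733.77 × 100 = 145.279.

145.28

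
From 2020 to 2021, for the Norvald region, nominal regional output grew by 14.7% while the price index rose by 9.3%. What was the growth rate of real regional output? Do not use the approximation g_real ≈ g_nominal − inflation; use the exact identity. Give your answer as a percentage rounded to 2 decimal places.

4.94%

(1 + g_nom) = (1 + g_real)(1 + π), so g_real = 1.1470 / 1.0930 − 1 = 0.04941.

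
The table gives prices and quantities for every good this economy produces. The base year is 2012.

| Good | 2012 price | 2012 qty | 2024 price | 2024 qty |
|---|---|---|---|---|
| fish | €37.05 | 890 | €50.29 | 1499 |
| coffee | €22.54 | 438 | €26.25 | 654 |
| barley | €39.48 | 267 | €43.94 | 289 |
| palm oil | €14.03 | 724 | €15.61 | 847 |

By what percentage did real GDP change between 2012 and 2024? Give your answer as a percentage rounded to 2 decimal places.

Real GDP 2012 = Nominal GDP 2012 = 37.05·890 + 22.54·438 + 39.48·267 + 14.03·724 = 63545.90.
Real GDP 2024 (at 2012 prices) = 37.05·1499 + 22.54·654 + 39.48·289 + 14.03·847 = 93572.24.
Real growth = 93572.24/63545.90 − 1 = 0.4725.

47.25%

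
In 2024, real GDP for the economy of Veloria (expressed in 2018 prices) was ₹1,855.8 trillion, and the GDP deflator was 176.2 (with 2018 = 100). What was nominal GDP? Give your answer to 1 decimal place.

₹3,269.9 trillion

Nominal GDP = Real × (GDP deflator/100) = 1855.8 × 1.762 = 3269.92.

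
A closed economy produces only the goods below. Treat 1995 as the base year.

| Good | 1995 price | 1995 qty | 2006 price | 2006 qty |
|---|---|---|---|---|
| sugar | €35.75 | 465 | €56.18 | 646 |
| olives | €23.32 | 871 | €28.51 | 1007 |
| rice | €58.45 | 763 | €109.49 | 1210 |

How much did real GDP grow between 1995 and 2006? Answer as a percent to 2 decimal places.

Real GDP 1995 = Nominal GDP 1995 = 35.75·465 + 23.32·871 + 58.45·763 = 81532.82.
Real GDP 2006 (at 1995 prices) = 35.75·646 + 23.32·1007 + 58.45·1210 = 117302.24.
Real growth = 117302.24/81532.82 − 1 = 0.4387.

43.87%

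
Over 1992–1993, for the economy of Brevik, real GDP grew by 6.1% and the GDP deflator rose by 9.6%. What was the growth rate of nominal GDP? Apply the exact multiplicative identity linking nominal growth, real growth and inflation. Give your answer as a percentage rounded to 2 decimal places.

(1 + g_nom) = (1 + g_real)(1 + π) = 1.0610 × 1.0960 = 1.16286.

16.29%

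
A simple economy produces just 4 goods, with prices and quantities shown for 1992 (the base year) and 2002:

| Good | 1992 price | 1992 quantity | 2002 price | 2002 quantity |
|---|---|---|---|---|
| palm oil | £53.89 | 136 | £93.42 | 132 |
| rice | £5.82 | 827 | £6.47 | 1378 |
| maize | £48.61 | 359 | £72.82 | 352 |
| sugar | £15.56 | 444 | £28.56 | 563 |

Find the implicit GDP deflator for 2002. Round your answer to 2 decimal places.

Nominal GDP 2002 = 93.42·132 + 6.47·1378 + 72.82·352 + 28.56·563 = 62959.02.
Real GDP 2002 (at 1992 prices) = 53.89·132 + 5.82·1378 + 48.61·352 + 15.56·563 = 41004.44.
Deflator = Nominal/Real × 100 = 62959.02/41004.44 × 100 = 153.542.

153.54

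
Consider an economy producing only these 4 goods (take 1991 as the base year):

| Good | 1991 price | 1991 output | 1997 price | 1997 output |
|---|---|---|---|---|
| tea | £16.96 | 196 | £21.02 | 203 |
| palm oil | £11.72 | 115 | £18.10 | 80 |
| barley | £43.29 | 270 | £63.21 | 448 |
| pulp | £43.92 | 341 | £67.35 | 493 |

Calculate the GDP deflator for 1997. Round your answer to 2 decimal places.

148.01

Nominal GDP 1997 = 21.02·203 + 18.10·80 + 63.21·448 + 67.35·493 = 67236.69.
Real GDP 1997 (at 1991 prices) = 16.96·203 + 11.72·80 + 43.29·448 + 43.92·493 = 45426.96.
Deflator = Nominal/Real × 100 = 67236.69/45426.96 × 100 = 148.011.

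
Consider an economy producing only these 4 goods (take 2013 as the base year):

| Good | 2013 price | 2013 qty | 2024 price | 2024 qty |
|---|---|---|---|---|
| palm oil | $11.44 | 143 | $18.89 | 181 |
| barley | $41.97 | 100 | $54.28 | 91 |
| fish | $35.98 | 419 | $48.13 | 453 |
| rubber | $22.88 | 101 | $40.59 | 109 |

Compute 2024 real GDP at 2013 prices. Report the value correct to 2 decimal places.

Real GDP 2024 = Σ (p_2013 × q_2024) = 11.44·181 + 41.97·91 + 35.98·453 + 22.88·109 = 24682.77.

$24682.77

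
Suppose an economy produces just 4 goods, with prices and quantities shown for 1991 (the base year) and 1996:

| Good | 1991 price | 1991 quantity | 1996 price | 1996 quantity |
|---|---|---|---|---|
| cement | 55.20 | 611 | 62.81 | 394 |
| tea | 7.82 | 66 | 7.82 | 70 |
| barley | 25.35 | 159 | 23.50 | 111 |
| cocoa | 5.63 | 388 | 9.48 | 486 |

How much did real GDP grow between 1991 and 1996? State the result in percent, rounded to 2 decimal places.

-31.17%

Real GDP 1991 = Nominal GDP 1991 = 55.20·611 + 7.82·66 + 25.35·159 + 5.63·388 = 40458.41.
Real GDP 1996 (at 1991 prices) = 55.20·394 + 7.82·70 + 25.35·111 + 5.63·486 = 27846.23.
Real growth = 27846.23/40458.41 − 1 = -0.3117.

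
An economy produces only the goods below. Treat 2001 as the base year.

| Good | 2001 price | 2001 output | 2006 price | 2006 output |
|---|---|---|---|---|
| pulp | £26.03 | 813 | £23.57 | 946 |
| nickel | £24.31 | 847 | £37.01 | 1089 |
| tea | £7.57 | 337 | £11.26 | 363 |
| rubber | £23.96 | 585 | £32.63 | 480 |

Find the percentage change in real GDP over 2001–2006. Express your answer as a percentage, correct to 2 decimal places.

12.05%

Real GDP 2001 = Nominal GDP 2001 = 26.03·813 + 24.31·847 + 7.57·337 + 23.96·585 = 58320.65.
Real GDP 2006 (at 2001 prices) = 26.03·946 + 24.31·1089 + 7.57·363 + 23.96·480 = 65346.68.
Real growth = 65346.68/58320.65 − 1 = 0.1205.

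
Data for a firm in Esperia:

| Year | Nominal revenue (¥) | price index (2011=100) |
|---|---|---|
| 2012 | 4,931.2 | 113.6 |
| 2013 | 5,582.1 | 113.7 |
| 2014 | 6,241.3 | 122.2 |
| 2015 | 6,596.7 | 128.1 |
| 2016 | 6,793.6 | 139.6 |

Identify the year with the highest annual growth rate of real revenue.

2013: real = 5582.1/1.137 = 4909.50; growth vs 2012 (4340.85) = 13.10%.
2014: real = 6241.3/1.222 = 5107.45; growth vs 2013 (4909.50) = 4.03%.
2015: real = 6596.7/1.281 = 5149.65; growth vs 2014 (5107.45) = 0.83%.
2016: real = 6793.6/1.396 = 4866.48; growth vs 2015 (5149.65) = -5.50%.

2013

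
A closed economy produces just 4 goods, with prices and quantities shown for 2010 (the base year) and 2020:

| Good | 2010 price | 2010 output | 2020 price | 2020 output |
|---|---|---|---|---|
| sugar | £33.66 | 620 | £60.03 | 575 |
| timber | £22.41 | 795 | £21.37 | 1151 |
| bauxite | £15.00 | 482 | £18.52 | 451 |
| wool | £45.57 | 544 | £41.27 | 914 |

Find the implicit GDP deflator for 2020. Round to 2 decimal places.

112.42

Nominal GDP 2020 = 60.03·575 + 21.37·1151 + 18.52·451 + 41.27·914 = 105187.42.
Real GDP 2020 (at 2010 prices) = 33.66·575 + 22.41·1151 + 15.00·451 + 45.57·914 = 93564.39.
Deflator = Nominal/Real × 100 = 105187.42/93564.39 × 100 = 112.422.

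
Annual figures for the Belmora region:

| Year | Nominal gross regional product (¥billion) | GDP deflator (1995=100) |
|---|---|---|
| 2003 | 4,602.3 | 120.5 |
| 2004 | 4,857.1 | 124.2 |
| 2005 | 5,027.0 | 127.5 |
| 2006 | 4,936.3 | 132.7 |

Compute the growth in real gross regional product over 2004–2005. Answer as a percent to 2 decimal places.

Real gross regional product 2004 = 4857.1/1.242 = 3910.71.
Real gross regional product 2005 = 5027.0/1.275 = 3942.75.
Change = 3942.75/3910.71 − 1 = 0.0082.

0.82%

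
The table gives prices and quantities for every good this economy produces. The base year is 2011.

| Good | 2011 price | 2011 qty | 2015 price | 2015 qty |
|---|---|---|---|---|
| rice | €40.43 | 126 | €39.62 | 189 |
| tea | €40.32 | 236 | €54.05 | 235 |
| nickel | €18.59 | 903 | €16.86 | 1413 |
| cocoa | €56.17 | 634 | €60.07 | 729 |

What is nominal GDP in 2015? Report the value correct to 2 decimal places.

€87804.14

Nominal GDP 2015 = Σ (p_2015 × q_2015) = 39.62·189 + 54.05·235 + 16.86·1413 + 60.07·729 = 87804.14.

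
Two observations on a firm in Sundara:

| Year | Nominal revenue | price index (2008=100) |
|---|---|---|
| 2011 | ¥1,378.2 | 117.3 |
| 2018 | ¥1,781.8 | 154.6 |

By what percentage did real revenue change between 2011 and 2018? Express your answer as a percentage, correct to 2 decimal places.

Deflate each year: 2011 → 1378.2/1.173 = 1174.94; 2018 → 1781.8/1.546 = 1152.52.
So real revenue changed by 1152.52/1174.94 − 1 = -0.0191, i.e. -1.91%.

-1.91%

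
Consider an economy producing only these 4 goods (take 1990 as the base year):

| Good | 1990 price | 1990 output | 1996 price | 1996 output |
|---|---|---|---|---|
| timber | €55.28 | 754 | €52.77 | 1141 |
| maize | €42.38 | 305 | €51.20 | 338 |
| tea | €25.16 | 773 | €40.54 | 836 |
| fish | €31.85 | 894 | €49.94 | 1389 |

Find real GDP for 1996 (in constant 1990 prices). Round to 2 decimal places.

€142672.33

Real GDP 1996 = Σ (p_1990 × q_1996) = 55.28·1141 + 42.38·338 + 25.16·836 + 31.85·1389 = 142672.33.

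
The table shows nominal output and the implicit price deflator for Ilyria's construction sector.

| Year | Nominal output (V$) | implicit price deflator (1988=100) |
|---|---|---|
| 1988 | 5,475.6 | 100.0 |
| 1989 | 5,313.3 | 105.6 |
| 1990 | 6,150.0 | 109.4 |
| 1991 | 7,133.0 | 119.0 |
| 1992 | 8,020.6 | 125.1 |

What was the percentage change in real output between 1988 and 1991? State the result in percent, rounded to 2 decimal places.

9.47%

Real output 1988 = 5475.6/1.000 = 5475.60.
Real output 1991 = 7133.0/1.190 = 5994.12.
Change = 5994.12/5475.60 − 1 = 0.0947.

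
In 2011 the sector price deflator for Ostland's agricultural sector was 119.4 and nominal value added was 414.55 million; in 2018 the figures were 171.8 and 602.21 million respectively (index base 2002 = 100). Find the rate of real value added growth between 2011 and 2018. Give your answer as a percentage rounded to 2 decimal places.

Real value added 2011 = 414.55 / 1.194 = 347.19.
Real value added 2018 = 602.21 / 1.718 = 350.53.
Real growth = 350.53 / 347.19 − 1 = 0.0096.

0.96%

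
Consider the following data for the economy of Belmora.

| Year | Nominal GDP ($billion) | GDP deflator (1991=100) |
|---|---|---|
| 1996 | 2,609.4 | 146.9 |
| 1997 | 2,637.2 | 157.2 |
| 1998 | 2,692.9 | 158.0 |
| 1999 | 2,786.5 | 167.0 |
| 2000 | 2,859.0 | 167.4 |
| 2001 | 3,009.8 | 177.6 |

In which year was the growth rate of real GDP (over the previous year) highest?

1997: real = 2637.2/1.572 = 1677.61; growth vs 1996 (1776.31) = -5.56%.
1998: real = 2692.9/1.580 = 1704.37; growth vs 1997 (1677.61) = 1.60%.
1999: real = 2786.5/1.670 = 1668.56; growth vs 1998 (1704.37) = -2.10%.
2000: real = 2859.0/1.674 = 1707.89; growth vs 1999 (1668.56) = 2.36%.
2001: real = 3009.8/1.776 = 1694.71; growth vs 2000 (1707.89) = -0.77%.

2000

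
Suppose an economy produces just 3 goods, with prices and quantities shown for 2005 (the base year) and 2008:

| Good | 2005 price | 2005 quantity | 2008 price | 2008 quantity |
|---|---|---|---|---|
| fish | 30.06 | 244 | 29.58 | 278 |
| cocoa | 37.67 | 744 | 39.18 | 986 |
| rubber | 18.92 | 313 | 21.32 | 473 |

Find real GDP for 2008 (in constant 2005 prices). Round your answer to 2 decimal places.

54448.46

Real GDP 2008 = Σ (p_2005 × q_2008) = 30.06·278 + 37.67·986 + 18.92·473 = 54448.46.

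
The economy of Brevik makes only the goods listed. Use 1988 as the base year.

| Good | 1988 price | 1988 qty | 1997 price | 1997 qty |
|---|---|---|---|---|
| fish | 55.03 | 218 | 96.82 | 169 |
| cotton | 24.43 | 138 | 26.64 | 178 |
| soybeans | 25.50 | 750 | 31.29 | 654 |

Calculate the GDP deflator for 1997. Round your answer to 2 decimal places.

137.07

Nominal GDP 1997 = 96.82·169 + 26.64·178 + 31.29·654 = 41568.16.
Real GDP 1997 (at 1988 prices) = 55.03·169 + 24.43·178 + 25.50·654 = 30325.61.
Deflator = Nominal/Real × 100 = 41568.16/30325.61 × 100 = 137.073.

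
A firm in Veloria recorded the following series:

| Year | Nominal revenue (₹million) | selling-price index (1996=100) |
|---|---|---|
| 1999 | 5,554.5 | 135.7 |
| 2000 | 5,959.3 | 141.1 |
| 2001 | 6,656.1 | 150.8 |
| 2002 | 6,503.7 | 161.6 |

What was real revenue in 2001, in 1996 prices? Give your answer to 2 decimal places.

₹4,413.86 million

Real revenue 2001 = 6656.1 / 1.508 = 4413.86.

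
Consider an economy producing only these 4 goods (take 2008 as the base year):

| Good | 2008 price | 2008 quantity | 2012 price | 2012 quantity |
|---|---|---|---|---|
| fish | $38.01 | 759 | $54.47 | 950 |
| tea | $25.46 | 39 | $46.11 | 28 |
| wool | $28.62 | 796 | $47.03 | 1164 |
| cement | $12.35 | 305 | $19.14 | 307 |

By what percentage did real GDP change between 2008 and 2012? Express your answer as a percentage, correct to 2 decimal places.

31.10%

Real GDP 2008 = Nominal GDP 2008 = 38.01·759 + 25.46·39 + 28.62·796 + 12.35·305 = 56390.80.
Real GDP 2012 (at 2008 prices) = 38.01·950 + 25.46·28 + 28.62·1164 + 12.35·307 = 73927.51.
Real growth = 73927.51/56390.80 − 1 = 0.3110.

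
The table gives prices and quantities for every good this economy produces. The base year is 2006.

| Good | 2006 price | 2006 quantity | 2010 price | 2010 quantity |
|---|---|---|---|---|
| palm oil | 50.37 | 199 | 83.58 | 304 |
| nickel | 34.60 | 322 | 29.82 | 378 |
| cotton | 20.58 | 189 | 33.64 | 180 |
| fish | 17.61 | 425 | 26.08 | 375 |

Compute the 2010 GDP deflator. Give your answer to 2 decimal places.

Nominal GDP 2010 = 83.58·304 + 29.82·378 + 33.64·180 + 26.08·375 = 52515.48.
Real GDP 2010 (at 2006 prices) = 50.37·304 + 34.60·378 + 20.58·180 + 17.61·375 = 38699.43.
Deflator = Nominal/Real × 100 = 52515.48/38699.43 × 100 = 135.701.

135.70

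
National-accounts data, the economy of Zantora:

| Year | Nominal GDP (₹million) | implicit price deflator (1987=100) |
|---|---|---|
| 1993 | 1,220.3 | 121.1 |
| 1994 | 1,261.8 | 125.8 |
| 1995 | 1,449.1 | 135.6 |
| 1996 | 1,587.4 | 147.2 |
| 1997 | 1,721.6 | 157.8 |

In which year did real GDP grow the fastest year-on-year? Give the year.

1994: real = 1261.8/1.258 = 1003.02; growth vs 1993 (1007.68) = -0.46%.
1995: real = 1449.1/1.356 = 1068.66; growth vs 1994 (1003.02) = 6.54%.
1996: real = 1587.4/1.472 = 1078.40; growth vs 1995 (1068.66) = 0.91%.
1997: real = 1721.6/1.578 = 1091.00; growth vs 1996 (1078.40) = 1.17%.

1995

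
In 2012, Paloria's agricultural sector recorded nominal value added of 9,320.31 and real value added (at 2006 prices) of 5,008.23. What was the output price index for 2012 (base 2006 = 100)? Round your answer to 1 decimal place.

output price index = (Nominal / Real) × 100 = 9320.31 / 5008.23 × 100 = 186.10.

186.1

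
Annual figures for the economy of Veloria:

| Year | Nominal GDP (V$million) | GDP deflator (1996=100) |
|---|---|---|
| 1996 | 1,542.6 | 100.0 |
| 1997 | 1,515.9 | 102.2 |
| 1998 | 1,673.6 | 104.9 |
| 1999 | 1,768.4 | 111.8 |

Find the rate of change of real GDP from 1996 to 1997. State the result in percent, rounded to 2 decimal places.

Real GDP 1996 = 1542.6/1.000 = 1542.60.
Real GDP 1997 = 1515.9/1.022 = 1483.27.
Change = 1483.27/1542.60 − 1 = -0.0385.

-3.85%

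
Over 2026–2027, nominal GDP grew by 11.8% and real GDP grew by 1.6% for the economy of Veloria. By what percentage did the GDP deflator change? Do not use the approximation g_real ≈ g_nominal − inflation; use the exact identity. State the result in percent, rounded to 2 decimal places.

(1 + g_nom) = (1 + g_real)(1 + π), so π = 1.1180 / 1.0160 − 1 = 0.10039.

10.04%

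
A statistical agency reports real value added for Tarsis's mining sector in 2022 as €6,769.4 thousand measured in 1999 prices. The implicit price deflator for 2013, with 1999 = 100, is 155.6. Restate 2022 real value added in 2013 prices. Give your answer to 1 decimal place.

€10,533.2 thousand

Real value added in 2013 prices = Real value added in 1999 prices × (P_2013/P_1999) = 6769.4 × 1.556 = 10533.19.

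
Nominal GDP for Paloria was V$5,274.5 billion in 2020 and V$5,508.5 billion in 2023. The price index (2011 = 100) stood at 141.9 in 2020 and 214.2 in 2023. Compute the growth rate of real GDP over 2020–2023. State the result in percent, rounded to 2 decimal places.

Real GDP 2020 = 5274.5 / 1.419 = 3717.05.
Real GDP 2023 = 5508.5 / 2.142 = 2571.66.
Real growth = 2571.66 / 3717.05 − 1 = -0.3081.

-30.81%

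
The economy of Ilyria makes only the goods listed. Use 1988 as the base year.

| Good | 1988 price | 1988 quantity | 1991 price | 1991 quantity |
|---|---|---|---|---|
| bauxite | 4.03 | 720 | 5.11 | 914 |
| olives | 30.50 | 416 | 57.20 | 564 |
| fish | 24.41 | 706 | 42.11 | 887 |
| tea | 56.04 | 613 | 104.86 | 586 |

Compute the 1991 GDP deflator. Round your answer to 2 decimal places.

180.07

Nominal GDP 1991 = 5.11·914 + 57.20·564 + 42.11·887 + 104.86·586 = 135730.87.
Real GDP 1991 (at 1988 prices) = 4.03·914 + 30.50·564 + 24.41·887 + 56.04·586 = 75376.53.
Deflator = Nominal/Real × 100 = 135730.87/75376.53 × 100 = 180.070.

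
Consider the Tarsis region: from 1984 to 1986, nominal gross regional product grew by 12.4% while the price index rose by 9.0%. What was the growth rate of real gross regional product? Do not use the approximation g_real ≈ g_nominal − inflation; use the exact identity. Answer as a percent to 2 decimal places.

(1 + g_nom) = (1 + g_real)(1 + π), so g_real = 1.1240 / 1.0900 − 1 = 0.03119.

3.12%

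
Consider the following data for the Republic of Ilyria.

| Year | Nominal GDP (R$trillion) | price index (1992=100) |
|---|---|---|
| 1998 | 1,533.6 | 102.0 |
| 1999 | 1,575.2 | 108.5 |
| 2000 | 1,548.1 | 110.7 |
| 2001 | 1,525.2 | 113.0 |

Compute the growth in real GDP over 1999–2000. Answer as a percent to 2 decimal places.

Real GDP 1999 = 1575.2/1.085 = 1451.80.
Real GDP 2000 = 1548.1/1.107 = 1398.46.
Change = 1398.46/1451.80 − 1 = -0.0367.

-3.67%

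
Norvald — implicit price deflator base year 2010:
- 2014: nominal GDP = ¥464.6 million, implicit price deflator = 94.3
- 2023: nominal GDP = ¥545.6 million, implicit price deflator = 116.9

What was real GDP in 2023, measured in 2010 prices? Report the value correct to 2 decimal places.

¥466.72 million

Real GDP = Nominal / (implicit price deflator/100) = 545.6 / 1.169 = 466.72.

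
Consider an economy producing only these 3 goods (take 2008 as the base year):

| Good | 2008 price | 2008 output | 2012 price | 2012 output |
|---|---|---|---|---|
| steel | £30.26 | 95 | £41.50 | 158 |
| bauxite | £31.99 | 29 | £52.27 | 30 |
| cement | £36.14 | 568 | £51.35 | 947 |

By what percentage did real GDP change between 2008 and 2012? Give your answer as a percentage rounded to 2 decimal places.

Real GDP 2008 = Nominal GDP 2008 = 30.26·95 + 31.99·29 + 36.14·568 = 24329.93.
Real GDP 2012 (at 2008 prices) = 30.26·158 + 31.99·30 + 36.14·947 = 39965.36.
Real growth = 39965.36/24329.93 − 1 = 0.6426.

64.26%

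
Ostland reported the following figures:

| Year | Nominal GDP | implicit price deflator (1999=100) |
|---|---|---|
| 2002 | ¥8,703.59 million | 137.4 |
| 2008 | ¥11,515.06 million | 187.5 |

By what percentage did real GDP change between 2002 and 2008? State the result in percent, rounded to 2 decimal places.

-3.05%

Deflate each year: 2002 → 8703.59/1.374 = 6334.49; 2008 → 11515.06/1.875 = 6141.37.
So real GDP changed by 6141.37/6334.49 − 1 = -0.0305, i.e. -3.05%.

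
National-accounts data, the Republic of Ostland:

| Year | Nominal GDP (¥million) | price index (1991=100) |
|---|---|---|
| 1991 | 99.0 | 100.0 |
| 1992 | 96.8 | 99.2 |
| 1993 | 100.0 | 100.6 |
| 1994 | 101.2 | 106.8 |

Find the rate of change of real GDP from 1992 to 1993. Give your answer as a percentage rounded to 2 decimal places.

Real GDP 1992 = 96.8/0.992 = 97.58.
Real GDP 1993 = 100.0/1.006 = 99.40.
Change = 99.40/97.58 − 1 = 0.0187.

1.87%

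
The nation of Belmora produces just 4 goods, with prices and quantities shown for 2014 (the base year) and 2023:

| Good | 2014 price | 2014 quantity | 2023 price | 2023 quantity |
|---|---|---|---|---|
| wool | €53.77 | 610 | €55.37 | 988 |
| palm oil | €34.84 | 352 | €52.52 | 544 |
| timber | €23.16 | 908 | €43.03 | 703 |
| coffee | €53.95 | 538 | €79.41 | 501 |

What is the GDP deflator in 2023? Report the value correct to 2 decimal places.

Nominal GDP 2023 = 55.37·988 + 52.52·544 + 43.03·703 + 79.41·501 = 153310.94.
Real GDP 2023 (at 2014 prices) = 53.77·988 + 34.84·544 + 23.16·703 + 53.95·501 = 115388.15.
Deflator = Nominal/Real × 100 = 153310.94/115388.15 × 100 = 132.865.

132.87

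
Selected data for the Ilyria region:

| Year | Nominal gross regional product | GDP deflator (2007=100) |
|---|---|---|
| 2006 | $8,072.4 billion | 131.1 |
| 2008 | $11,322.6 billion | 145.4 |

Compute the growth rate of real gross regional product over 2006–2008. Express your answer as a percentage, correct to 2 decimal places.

Real gross regional product 2006 = 8072.4 / 1.311 = 6157.44.
Real gross regional product 2008 = 11322.6 / 1.454 = 7787.21.
Real growth = 7787.21 / 6157.44 − 1 = 0.2647.

26.47%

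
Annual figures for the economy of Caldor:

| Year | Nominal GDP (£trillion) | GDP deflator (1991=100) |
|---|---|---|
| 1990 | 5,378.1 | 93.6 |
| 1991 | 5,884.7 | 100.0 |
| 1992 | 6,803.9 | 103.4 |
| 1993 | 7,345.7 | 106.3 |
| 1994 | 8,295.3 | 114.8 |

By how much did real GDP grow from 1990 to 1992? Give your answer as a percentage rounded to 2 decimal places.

Real GDP 1990 = 5378.1/0.936 = 5745.83.
Real GDP 1992 = 6803.9/1.034 = 6580.17.
Change = 6580.17/5745.83 − 1 = 0.1452.

14.52%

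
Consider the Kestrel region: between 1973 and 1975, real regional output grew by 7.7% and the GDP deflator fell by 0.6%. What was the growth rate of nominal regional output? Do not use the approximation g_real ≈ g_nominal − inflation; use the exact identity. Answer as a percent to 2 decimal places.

7.05%

(1 + g_nom) = (1 + g_real)(1 + π) = 1.0770 × 0.9940 = 1.07054.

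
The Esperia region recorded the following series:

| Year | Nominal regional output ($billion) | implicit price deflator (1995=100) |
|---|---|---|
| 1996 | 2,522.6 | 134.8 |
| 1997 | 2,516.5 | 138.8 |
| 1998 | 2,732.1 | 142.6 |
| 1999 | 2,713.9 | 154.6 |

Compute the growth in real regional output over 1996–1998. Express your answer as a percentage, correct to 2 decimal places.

Real regional output 1996 = 2522.6/1.348 = 1871.36.
Real regional output 1998 = 2732.1/1.426 = 1915.92.
Change = 1915.92/1871.36 − 1 = 0.0238.

2.38%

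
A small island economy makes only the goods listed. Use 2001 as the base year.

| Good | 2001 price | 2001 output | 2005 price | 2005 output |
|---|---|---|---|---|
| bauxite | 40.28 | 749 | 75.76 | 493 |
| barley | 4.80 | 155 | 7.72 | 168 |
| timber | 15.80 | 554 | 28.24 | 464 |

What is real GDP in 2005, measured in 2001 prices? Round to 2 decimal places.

27995.64

Real GDP 2005 = Σ (p_2001 × q_2005) = 40.28·493 + 4.80·168 + 15.80·464 = 27995.64.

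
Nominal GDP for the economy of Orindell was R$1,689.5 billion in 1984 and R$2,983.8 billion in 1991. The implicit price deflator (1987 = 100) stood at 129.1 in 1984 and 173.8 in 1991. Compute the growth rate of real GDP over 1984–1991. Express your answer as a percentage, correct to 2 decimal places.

Real GDP 1984 = 1689.5 / 1.291 = 1308.68.
Real GDP 1991 = 2983.8 / 1.738 = 1716.80.
Real growth = 1716.80 / 1308.68 − 1 = 0.3119.

31.19%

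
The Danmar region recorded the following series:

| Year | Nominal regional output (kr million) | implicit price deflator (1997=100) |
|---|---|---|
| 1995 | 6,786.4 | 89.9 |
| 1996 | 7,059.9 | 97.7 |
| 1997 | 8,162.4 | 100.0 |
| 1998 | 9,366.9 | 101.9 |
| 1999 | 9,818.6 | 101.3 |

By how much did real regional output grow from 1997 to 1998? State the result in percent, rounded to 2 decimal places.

12.62%

Real regional output 1997 = 8162.4/1.000 = 8162.40.
Real regional output 1998 = 9366.9/1.019 = 9192.25.
Change = 9192.25/8162.40 − 1 = 0.1262.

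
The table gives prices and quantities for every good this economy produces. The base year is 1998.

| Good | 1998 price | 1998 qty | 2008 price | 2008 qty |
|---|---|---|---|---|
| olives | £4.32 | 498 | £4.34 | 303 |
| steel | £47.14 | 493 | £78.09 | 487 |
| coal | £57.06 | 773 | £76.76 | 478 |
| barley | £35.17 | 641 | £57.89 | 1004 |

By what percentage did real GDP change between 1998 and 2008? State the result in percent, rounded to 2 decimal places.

Real GDP 1998 = Nominal GDP 1998 = 4.32·498 + 47.14·493 + 57.06·773 + 35.17·641 = 92042.73.
Real GDP 2008 (at 1998 prices) = 4.32·303 + 47.14·487 + 57.06·478 + 35.17·1004 = 86851.50.
Real growth = 86851.50/92042.73 − 1 = -0.0564.

-5.64%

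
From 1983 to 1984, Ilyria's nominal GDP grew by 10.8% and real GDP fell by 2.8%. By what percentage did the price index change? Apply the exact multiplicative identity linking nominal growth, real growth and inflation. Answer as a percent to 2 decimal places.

13.99%

(1 + g_nom) = (1 + g_real)(1 + π), so π = 1.1080 / 0.9720 − 1 = 0.13992.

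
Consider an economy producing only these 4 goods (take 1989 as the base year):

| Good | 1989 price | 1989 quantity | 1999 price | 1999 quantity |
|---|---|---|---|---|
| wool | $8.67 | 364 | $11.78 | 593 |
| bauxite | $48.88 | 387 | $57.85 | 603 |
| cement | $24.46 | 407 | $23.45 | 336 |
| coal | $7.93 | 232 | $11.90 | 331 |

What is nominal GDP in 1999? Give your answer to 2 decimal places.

Nominal GDP 1999 = Σ (p_1999 × q_1999) = 11.78·593 + 57.85·603 + 23.45·336 + 11.90·331 = 53687.19.

$53687.19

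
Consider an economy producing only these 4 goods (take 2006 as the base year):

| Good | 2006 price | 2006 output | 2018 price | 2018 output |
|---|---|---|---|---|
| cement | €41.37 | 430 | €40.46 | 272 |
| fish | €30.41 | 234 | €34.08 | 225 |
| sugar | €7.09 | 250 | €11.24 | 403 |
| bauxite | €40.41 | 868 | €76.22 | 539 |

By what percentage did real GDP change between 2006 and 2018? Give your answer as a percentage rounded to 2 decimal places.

-30.80%

Real GDP 2006 = Nominal GDP 2006 = 41.37·430 + 30.41·234 + 7.09·250 + 40.41·868 = 61753.42.
Real GDP 2018 (at 2006 prices) = 41.37·272 + 30.41·225 + 7.09·403 + 40.41·539 = 42733.15.
Real growth = 42733.15/61753.42 − 1 = -0.3080.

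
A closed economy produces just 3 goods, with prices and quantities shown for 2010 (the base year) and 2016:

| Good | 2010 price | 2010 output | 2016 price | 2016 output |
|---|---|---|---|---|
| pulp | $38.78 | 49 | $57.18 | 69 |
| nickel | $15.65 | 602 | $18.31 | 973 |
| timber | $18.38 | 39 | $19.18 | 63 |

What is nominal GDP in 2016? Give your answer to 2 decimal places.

Nominal GDP 2016 = Σ (p_2016 × q_2016) = 57.18·69 + 18.31·973 + 19.18·63 = 22969.39.

$22969.39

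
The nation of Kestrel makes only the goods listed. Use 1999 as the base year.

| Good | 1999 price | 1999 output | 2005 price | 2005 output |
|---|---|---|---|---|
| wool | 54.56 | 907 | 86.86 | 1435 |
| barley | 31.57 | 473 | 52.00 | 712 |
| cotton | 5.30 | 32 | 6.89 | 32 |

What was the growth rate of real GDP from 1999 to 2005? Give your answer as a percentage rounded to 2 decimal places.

Real GDP 1999 = Nominal GDP 1999 = 54.56·907 + 31.57·473 + 5.30·32 = 64588.13.
Real GDP 2005 (at 1999 prices) = 54.56·1435 + 31.57·712 + 5.30·32 = 100941.04.
Real growth = 100941.04/64588.13 − 1 = 0.5628.

56.28%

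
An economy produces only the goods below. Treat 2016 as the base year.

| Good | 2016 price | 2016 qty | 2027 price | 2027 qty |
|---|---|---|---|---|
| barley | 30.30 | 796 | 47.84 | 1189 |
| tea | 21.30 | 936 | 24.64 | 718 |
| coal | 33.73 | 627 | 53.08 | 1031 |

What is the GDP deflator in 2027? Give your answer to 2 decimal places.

150.18

Nominal GDP 2027 = 47.84·1189 + 24.64·718 + 53.08·1031 = 129298.76.
Real GDP 2027 (at 2016 prices) = 30.30·1189 + 21.30·718 + 33.73·1031 = 86095.73.
Deflator = Nominal/Real × 100 = 129298.76/86095.73 × 100 = 150.180.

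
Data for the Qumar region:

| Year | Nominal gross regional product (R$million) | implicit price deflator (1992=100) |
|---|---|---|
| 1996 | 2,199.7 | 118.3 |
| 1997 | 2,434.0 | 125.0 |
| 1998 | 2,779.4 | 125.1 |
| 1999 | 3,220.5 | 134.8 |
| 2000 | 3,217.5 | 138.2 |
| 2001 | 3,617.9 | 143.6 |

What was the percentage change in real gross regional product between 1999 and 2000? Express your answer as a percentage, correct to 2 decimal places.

Real gross regional product 1999 = 3220.5/1.348 = 2389.09.
Real gross regional product 2000 = 3217.5/1.382 = 2328.15.
Change = 2328.15/2389.09 − 1 = -0.0255.

-2.55%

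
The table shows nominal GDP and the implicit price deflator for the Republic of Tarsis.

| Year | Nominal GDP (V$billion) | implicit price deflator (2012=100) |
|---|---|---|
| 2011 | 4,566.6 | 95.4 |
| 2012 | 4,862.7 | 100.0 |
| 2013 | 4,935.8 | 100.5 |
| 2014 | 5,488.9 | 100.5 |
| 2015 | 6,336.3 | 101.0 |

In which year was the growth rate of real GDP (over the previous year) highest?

2015

2012: real = 4862.7/1.000 = 4862.70; growth vs 2011 (4786.79) = 1.59%.
2013: real = 4935.8/1.005 = 4911.24; growth vs 2012 (4862.70) = 1.00%.
2014: real = 5488.9/1.005 = 5461.59; growth vs 2013 (4911.24) = 11.21%.
2015: real = 6336.3/1.010 = 6273.56; growth vs 2014 (5461.59) = 14.87%.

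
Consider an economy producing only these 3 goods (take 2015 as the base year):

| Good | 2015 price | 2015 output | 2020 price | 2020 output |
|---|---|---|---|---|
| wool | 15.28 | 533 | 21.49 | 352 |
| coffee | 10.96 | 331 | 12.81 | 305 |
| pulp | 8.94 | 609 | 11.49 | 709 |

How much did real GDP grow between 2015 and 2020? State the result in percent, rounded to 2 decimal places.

Real GDP 2015 = Nominal GDP 2015 = 15.28·533 + 10.96·331 + 8.94·609 = 17216.46.
Real GDP 2020 (at 2015 prices) = 15.28·352 + 10.96·305 + 8.94·709 = 15059.82.
Real growth = 15059.82/17216.46 − 1 = -0.1253.

-12.53%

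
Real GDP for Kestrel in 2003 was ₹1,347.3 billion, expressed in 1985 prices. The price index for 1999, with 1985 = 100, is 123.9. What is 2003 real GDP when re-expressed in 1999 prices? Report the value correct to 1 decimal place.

Real GDP in 1999 prices = Real GDP in 1985 prices × (P_1999/P_1985) = 1347.3 × 1.239 = 1669.30.

₹1,669.3 billion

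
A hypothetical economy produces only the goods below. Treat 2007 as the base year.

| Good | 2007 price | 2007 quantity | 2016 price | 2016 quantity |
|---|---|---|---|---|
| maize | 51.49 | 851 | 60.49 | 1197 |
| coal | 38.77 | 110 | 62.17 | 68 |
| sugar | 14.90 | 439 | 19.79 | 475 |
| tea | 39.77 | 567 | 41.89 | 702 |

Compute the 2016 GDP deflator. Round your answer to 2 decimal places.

Nominal GDP 2016 = 60.49·1197 + 62.17·68 + 19.79·475 + 41.89·702 = 115441.12.
Real GDP 2016 (at 2007 prices) = 51.49·1197 + 38.77·68 + 14.90·475 + 39.77·702 = 99265.93.
Deflator = Nominal/Real × 100 = 115441.12/99265.93 × 100 = 116.295.

116.29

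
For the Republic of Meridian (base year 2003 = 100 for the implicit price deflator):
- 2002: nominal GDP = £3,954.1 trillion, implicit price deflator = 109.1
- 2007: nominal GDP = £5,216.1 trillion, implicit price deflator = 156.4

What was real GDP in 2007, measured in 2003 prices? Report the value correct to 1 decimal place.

Real GDP = Nominal / (implicit price deflator/100) = 5216.1 / 1.564 = 3335.10.

£3,335.1 trillion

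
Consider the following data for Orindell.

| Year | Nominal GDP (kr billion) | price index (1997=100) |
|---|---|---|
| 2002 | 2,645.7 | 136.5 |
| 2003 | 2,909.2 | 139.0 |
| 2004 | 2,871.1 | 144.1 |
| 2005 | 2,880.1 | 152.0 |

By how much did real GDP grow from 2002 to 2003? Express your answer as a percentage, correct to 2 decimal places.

7.98%

Real GDP 2002 = 2645.7/1.365 = 1938.24.
Real GDP 2003 = 2909.2/1.390 = 2092.95.
Change = 2092.95/1938.24 − 1 = 0.0798.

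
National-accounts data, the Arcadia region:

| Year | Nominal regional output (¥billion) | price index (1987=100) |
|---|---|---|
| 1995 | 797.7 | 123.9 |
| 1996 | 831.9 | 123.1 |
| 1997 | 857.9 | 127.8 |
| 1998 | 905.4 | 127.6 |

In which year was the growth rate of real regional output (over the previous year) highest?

1998

1996: real = 831.9/1.231 = 675.79; growth vs 1995 (643.83) = 4.96%.
1997: real = 857.9/1.278 = 671.28; growth vs 1996 (675.79) = -0.67%.
1998: real = 905.4/1.276 = 709.56; growth vs 1997 (671.28) = 5.70%.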